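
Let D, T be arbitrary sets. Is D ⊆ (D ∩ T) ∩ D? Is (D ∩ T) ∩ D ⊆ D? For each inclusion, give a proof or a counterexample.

The sets are not equal: only the reverse inclusion holds.

(⟹) This inclusion fails. Take D = {1}, T = ∅; then 1 ∈ D but 1 ∉ (D ∩ T) ∩ D.

(⟸) Let x ∈ (D ∩ T) ∩ D. Then x ∈ D ∩ T, from which x ∈ D.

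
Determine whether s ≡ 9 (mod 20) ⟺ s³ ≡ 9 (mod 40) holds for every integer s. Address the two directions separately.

(⟹) This fails: take s = 29. Then 29 ≡ 9 (mod 20), but 29³ = 24389 ≡ 29 (mod 40), not 9.

(⟸) Conversely, the residues r modulo 40 with r³ ≡ 9 (mod 40) are exactly {9}, and each is ≡ 9 (mod 20).

Only the converse holds.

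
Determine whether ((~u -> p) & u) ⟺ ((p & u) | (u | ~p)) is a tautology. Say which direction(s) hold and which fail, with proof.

Not equivalent: only (⇒) holds.

[⇒] Assume the antecedent. If p is true, the antecedent forces (p = T, u = T), and (p & u) | (u | ~p) holds there. If p is false, (p & u) | (u | ~p) reduces to true regardless of the other variables. Either way (p & u) | (u | ~p) holds.

[⇐] This fails. Under p = F, u = F, the left side is false but the right side is true.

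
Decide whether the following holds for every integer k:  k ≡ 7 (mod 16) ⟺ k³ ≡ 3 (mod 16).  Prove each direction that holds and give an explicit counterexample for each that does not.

[⇒] This fails: take k = 7. Then 7 ≡ 7 (mod 16), but 7³ = 343 ≡ 7 (mod 16), not 3.

[⇐] This fails: take k = 11. Then 11³ = 1331 ≡ 3 (mod 16), yet 11 ≡ 11 (mod 16), not 7.

Neither direction holds.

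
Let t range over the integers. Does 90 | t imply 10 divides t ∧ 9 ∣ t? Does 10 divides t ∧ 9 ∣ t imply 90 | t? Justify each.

Both directions hold; the statement is true.

(⟸) Suppose 10 ∣ t and 9 ∣ t. Any common multiple of 10 and 9 is a multiple of their lcm; here gcd(10, 9) = 1, so lcm(10, 9) = 10·9 = 90, so 90 ∣ t.

(⟹) If 90 ∣ t, write t = 90q. Since 90 = 9·10, t = 10·(9q), so 10 ∣ t; and since 90 = 10·9, t = 9·(10q), so 9 ∣ t.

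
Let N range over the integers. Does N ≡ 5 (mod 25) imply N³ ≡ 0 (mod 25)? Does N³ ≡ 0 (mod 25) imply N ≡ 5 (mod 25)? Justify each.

The forward direction holds; the converse fails.

(⟹) Suppose N ≡ 5 (mod 25). Write N = 25j + 5. Then (25j + 5)³ = 15625j³ + 9375j² + 1875j + 125 = 25(625j³ + 375j² + 75j + 5) + 0, so N³ ≡ 0 (mod 25).

(⟸) This fails: take N = 0. Then 0³ = 0 ≡ 0 (mod 25), yet 0 ≡ 0 (mod 25), not 5.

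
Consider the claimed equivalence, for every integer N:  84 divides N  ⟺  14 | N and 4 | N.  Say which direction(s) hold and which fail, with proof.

(⇒) If 84 ∣ N, write N = 84q. Since 84 = 6·14, N = 14·(6q), so 14 ∣ N; and since 84 = 21·4, N = 4·(21q), so 4 ∣ N.

(⇐) This fails: take N = 28. Both 14 ∣ 28 and 4 ∣ 28, yet 28 is not a multiple of 84 (since 28 = 0·84 + 28), so 84 ∤ 28.

(⇒) holds; (⇐) fails.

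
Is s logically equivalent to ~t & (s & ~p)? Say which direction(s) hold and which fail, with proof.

(→) This fails. Under t = T, p = F, s = T, the left side is true but the right side is false.

(←) Assume the antecedent. If t is true, the antecedent cannot hold. If t is false, the antecedent forces (t = F, p = F, s = T), and s holds there. Either way s holds.

The forward direction fails; the converse holds.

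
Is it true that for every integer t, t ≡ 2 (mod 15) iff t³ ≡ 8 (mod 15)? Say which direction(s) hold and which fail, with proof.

Both directions hold; the statement is true.

Converse. Suppose t³ ≡ 8 (mod 15). The only residue r in {0, …, 14} with r³ ≡ 8 (mod 15) is r = 2, so t ≡ 2 (mod 15).

Forward direction. Suppose t ≡ 2 (mod 15). Write t = 15j + 2. Then (15j + 2)³ = 3375j³ + 1350j² + 180j + 8 = 15(225j³ + 90j² + 12j) + 8, so t³ ≡ 8 (mod 15).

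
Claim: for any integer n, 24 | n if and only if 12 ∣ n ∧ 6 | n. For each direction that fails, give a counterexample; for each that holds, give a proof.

Only the forward direction holds.

(⇒) If 24 ∣ n, write n = 24q. Since 24 = 2·12, n = 12·(2q), so 12 ∣ n; and since 24 = 4·6, n = 6·(4q), so 6 ∣ n.

(⇐) This fails: take n = 12. Both 12 ∣ 12 and 6 ∣ 12, yet 12 is not a multiple of 24 (since 12 = 0·24 + 12), so 24 ∤ 12.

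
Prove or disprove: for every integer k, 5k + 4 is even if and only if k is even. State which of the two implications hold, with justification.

Forward direction. Suppose 5k + 4 is even. Since 5 is odd, 5k and k have the same parity, so 5k + 4 ≡ k + 4 (mod 2). As 4 is even, 5k + 4 is even exactly when k is even. Thus k is even.

Converse. Suppose k is even; write k = 2j. Then 5k + 4 = 5·(2j) + 4 = 2·5j + 4, which is even.

Both directions hold; the statement is true.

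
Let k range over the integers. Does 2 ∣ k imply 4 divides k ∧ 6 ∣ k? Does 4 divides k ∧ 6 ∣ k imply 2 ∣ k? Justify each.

(←) Suppose 4 ∣ k and 6 ∣ k. Any common multiple of 4 and 6 is a multiple of their lcm; here lcm(4, 6) = 4·6/gcd(4, 6) = 24/2 = 12, so 12 ∣ k. Since 2 ∣ 12, it follows that 2 ∣ k.

(→) This fails: take k = 2. Certainly 2 ∣ 2, but 4 ∤ 2.

(⇒) fails; (⇐) holds.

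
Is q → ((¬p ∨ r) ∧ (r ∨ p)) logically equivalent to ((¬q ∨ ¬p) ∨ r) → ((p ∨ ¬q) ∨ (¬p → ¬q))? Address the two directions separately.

(⟹) This fails. Under q = T, p = F, r = T, the left side is true but the right side is false.

(⟸) This fails. Under q = T, p = T, r = F, the left side is false but the right side is true.

Neither direction holds.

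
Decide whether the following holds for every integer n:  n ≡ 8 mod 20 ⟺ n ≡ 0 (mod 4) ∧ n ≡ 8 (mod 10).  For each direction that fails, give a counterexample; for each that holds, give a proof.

Equivalent; both directions hold.

(⇒) Suppose n ≡ 8 (mod 20); write n = 20j + 8. Since 4 ∣ 20, reducing mod 4 gives n ≡ 8 ≡ 0 (mod 4); since 10 ∣ 20, reducing mod 10 gives n ≡ 8 (mod 10).

(⇐) Conversely, if n ≡ 0 (mod 4) and n ≡ 8 (mod 10), then by the Chinese remainder theorem n ≡ 8 (mod 20). This is exactly n ≡ 8 (mod 20).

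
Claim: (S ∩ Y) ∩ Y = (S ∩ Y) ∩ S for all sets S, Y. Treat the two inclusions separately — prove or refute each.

Both inclusions hold; the sets are equal.

(⟹) Let x ∈ (S ∩ Y) ∩ Y. Then x ∈ S ∩ Y, from which x ∈ (S ∩ Y) ∩ S.

(⟸) Let x ∈ (S ∩ Y) ∩ S. Then x ∈ S ∩ Y, from which x ∈ (S ∩ Y) ∩ Y.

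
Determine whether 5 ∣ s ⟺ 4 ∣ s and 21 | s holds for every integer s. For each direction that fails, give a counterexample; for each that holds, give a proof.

Neither implication holds.

(⇒) This fails: take s = 5. Certainly 5 ∣ 5, but 4 ∤ 5.

(⇐) This fails: take s = 84. Both 4 ∣ 84 and 21 ∣ 84, yet 84 is not a multiple of 5 (since 84 = 16·5 + 4), so 5 ∤ 84.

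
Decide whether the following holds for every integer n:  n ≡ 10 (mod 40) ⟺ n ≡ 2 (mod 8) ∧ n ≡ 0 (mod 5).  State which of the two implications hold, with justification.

[⇒] Suppose n ≡ 10 (mod 40); write n = 40j + 10. Since 8 ∣ 40, reducing mod 8 gives n ≡ 10 ≡ 2 (mod 8); since 5 ∣ 40, reducing mod 5 gives n ≡ 10 ≡ 0 (mod 5).

[⇐] Conversely, if n ≡ 2 (mod 8) and n ≡ 0 (mod 5), then by the Chinese remainder theorem n ≡ 10 (mod 40). This is exactly n ≡ 10 (mod 40).

Equivalent; both directions hold.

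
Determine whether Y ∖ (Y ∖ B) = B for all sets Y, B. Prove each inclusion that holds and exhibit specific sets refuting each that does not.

Only the forward inclusion holds.

Forward inclusion. Let x ∈ Y ∖ (Y ∖ B). Then x ∈ Y ∩ B, from which x ∈ B.

Reverse inclusion. This inclusion fails. Take Y = ∅, B = {1}; then 1 ∈ B but 1 ∉ Y ∖ (Y ∖ B).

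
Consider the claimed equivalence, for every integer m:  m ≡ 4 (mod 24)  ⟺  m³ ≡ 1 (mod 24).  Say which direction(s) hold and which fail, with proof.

(⇒) This fails: take m = 4. Then 4 ≡ 4 (mod 24), but 4³ = 64 ≡ 16 (mod 24), not 1.

(⇐) This fails: take m = 1. Then 1³ = 1 ≡ 1 (mod 24), yet 1 ≡ 1 (mod 24), not 4.

Neither implication holds.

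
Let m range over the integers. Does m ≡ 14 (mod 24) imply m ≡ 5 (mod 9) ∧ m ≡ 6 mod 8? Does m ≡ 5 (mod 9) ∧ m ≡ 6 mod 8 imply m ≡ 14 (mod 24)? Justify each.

(⇒) fails; (⇐) holds.

(←) If m ≡ 5 (mod 9) and m ≡ 6 (mod 8), then by the Chinese remainder theorem m ≡ 14 (mod 72). Since 14 ≡ 14 (mod 24) and 24 ∣ 72, we get m ≡ 14 (mod 24).

(→) This fails: m = 38 gives 38 ≡ 14 (mod 24) but 38 ≡ 2 (mod 9), so the conjunction on the right does not hold.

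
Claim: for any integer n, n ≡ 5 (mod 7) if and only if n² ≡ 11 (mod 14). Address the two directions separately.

(→) This fails: take n = 12. Then 12 ≡ 5 (mod 7), but 12² = 144 ≡ 4 (mod 14), not 11.

(←) This fails: take n = 9. Then 9² = 81 ≡ 11 (mod 14), yet 9 ≡ 2 (mod 7), not 5.

(⇒) fails and (⇐) fails.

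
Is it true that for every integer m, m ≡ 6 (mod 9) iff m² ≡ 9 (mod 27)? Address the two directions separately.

The forward direction holds; the converse fails.

(→) Suppose m ≡ 6 (mod 9). Working modulo 27, m ∈ {6, 15, 24}; for each such r, r² ≡ 9 (mod 27).

(←) This fails: take m = 3. Then 3² = 9 ≡ 9 (mod 27), yet 3 ≡ 3 (mod 9), not 6.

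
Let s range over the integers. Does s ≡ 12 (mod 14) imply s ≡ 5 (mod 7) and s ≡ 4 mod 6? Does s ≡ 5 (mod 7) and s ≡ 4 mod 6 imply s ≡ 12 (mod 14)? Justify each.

Only the converse holds.

[⇒] This fails: s = 26 gives 26 ≡ 12 (mod 14) but 26 ≡ 2 (mod 6), so the conjunction on the right does not hold.

[⇐] Conversely, if s ≡ 5 (mod 7) and s ≡ 4 (mod 6), then by the Chinese remainder theorem s ≡ 40 (mod 42). Since 40 ≡ 12 (mod 14) and 14 ∣ 42, we get s ≡ 12 (mod 14).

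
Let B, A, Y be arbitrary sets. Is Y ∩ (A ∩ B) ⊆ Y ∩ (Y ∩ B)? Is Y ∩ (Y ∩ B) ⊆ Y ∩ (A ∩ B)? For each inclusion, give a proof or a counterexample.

(⟹) Let x ∈ Y ∩ (A ∩ B). Then x ∈ B ∩ A ∩ Y, from which x ∈ Y ∩ (Y ∩ B).

(⟸) This inclusion fails. Take B = {1}, A = ∅, Y = {1}; then 1 ∈ Y ∩ (Y ∩ B) but 1 ∉ Y ∩ (A ∩ B).

(⊆) holds; (⊇) fails.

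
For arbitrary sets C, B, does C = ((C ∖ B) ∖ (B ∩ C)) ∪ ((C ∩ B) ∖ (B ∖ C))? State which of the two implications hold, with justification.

(⊇) Let x ∈ ((C ∖ B) ∖ (B ∩ C)) ∪ ((C ∩ B) ∖ (B ∖ C)). Then either x ∈ C and x ∉ B; or x ∈ C ∩ B. In each case x ∈ C, so ((C ∖ B) ∖ (B ∩ C)) ∪ ((C ∩ B) ∖ (B ∖ C)) ⊆ C.

(⊆) Let x ∈ C. Then either x ∈ C and x ∉ B; or x ∈ C ∩ B. In each case x ∈ ((C ∖ B) ∖ (B ∩ C)) ∪ ((C ∩ B) ∖ (B ∖ C)), so C ⊆ ((C ∖ B) ∖ (B ∩ C)) ∪ ((C ∩ B) ∖ (B ∖ C)).

Both inclusions hold.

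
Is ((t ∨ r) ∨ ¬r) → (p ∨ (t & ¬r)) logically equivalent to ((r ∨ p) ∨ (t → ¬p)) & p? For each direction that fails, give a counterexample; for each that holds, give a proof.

(⇒) fails; (⇐) holds.

[⇒] This fails. Under r = F, t = T, p = F, the left side is true but the right side is false.

[⇐] Assume the antecedent. If r is true, the antecedent forces (r = T, t = F, p = T) or (r = T, t = T, p = T), and the consequent holds there. If r is false, the antecedent forces (r = F, t = F, p = T) or (r = F, t = T, p = T), and the consequent holds there. Either way the consequent holds.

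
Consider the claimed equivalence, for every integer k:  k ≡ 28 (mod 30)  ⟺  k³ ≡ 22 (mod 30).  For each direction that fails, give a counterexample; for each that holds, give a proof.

The biconditional holds.

(⟸) Suppose k³ ≡ 22 (mod 30). The only residue r in {0, …, 29} with r³ ≡ 22 (mod 30) is r = 28, so k ≡ 28 (mod 30).

(⟹) Suppose k ≡ 28 (mod 30). Write k = 30j + 28. Then (30j + 28)³ = 27000j³ + 75600j² + 70560j + 21952 = 30(900j³ + 2520j² + 2352j + 731) + 22, so k³ ≡ 22 (mod 30).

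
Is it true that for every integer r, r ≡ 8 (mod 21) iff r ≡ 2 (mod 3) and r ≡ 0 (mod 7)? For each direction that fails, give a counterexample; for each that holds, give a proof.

Neither implication holds.

Forward direction. This fails: r = 8 gives 8 ≡ 8 (mod 21) but 8 ≡ 1 (mod 7), so the conjunction on the right does not hold.

Converse. This fails: r = 14 satisfies both congruences on the right (14 ≡ 2 mod 3 and 14 ≡ 0 mod 7) yet 14 ≡ 14 (mod 21), not 8.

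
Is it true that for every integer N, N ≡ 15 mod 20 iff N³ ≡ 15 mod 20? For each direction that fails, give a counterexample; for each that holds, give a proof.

The biconditional holds.

[⇒] Suppose N ≡ 15 mod 20. Write N = 20j + 15. Then (20j + 15)³ = 8000j³ + 18000j² + 13500j + 3375 = 20(400j³ + 900j² + 675j + 168) + 15, so N³ ≡ 15 (mod 20).

[⇐] Conversely, suppose N³ ≡ 15 (mod 20). The only residue r in {0, …, 19} with r³ ≡ 15 (mod 20) is r = 15, so N ≡ 15 (mod 20).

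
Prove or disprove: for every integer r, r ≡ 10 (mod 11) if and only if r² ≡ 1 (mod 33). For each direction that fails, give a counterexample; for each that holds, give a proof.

Neither direction holds.

Forward direction. This fails: take r = 21. Then 21 ≡ 10 (mod 11), but 21² = 441 ≡ 12 (mod 33), not 1.

Converse. This fails: take r = 1. Then 1² = 1 ≡ 1 (mod 33), yet 1 ≡ 1 (mod 11), not 10.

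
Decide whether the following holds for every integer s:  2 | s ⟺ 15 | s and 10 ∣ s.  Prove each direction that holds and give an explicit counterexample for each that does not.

(⟹) This fails: take s = 2. Certainly 2 ∣ 2, but 15 ∤ 2.

(⟸) Suppose 15 ∣ s and 10 ∣ s. Any common multiple of 15 and 10 is a multiple of their lcm; here lcm(15, 10) = 15·10/gcd(15, 10) = 150/5 = 30, so 30 ∣ s. Since 2 ∣ 30, it follows that 2 ∣ s.

(⇒) fails; (⇐) holds.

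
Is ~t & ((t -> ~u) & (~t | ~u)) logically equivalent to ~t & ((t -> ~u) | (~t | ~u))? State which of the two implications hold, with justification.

Converse. Assume the antecedent. If t is true, the antecedent cannot hold. If t is false, ~t & ((t -> ~u) & (~t | ~u)) reduces to true regardless of the other variables. Either way ~t & ((t -> ~u) & (~t | ~u)) holds.

Forward direction. Assume the antecedent. If t is true, the antecedent cannot hold. If t is false, ~t & ((t -> ~u) | (~t | ~u)) reduces to true regardless of the other variables. Either way ~t & ((t -> ~u) | (~t | ~u)) holds.

The biconditional holds.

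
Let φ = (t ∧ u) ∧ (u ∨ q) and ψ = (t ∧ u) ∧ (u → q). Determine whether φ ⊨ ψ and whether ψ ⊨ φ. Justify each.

(⇒) fails; (⇐) holds.

Forward direction. This fails. Under t = T, u = T, q = F, the left side is true but the right side is false.

Converse. Assume the antecedent. If t is true, the antecedent forces (t = T, u = T, q = T), and (t ∧ u) ∧ (u ∨ q) holds there. If t is false, the antecedent cannot hold. Either way (t ∧ u) ∧ (u ∨ q) holds.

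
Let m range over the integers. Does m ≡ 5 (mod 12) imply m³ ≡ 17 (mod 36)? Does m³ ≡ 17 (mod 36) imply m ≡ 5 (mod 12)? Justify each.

Both directions hold; the statement is true.

Forward direction. Suppose m ≡ 5 (mod 12). Working modulo 36, m ∈ {5, 17, 29}; for each such r, r³ ≡ 17 (mod 36).

Converse. The residues r modulo 36 with r³ ≡ 17 (mod 36) are exactly {5, 17, 29}, and each is ≡ 5 (mod 12).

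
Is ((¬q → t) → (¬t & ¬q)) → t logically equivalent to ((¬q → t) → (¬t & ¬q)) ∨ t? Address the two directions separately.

Both directions fail.

[⇒] This fails. Under q = T, t = F, the left side is true but the right side is false.

[⇐] This fails. Under q = F, t = F, the left side is false but the right side is true.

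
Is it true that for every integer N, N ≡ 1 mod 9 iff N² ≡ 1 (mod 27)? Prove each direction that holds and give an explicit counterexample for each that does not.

Neither implication holds.

[⇒] This fails: take N = 10. Then 10 ≡ 1 (mod 9), but 10² = 100 ≡ 19 (mod 27), not 1.

[⇐] This fails: take N = 26. Then 26² = 676 ≡ 1 (mod 27), yet 26 ≡ 8 (mod 9), not 1.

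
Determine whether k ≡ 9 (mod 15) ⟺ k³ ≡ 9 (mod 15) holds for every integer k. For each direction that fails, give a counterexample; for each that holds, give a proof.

Both directions hold; the statement is true.

Forward direction. Suppose k ≡ 9 (mod 15). Write k = 15j + 9. Then (15j + 9)³ = 3375j³ + 6075j² + 3645j + 729 = 15(225j³ + 405j² + 243j + 48) + 9, so k³ ≡ 9 (mod 15).

Converse. Suppose k³ ≡ 9 (mod 15). The only residue r in {0, …, 14} with r³ ≡ 9 (mod 15) is r = 9, so k ≡ 9 (mod 15).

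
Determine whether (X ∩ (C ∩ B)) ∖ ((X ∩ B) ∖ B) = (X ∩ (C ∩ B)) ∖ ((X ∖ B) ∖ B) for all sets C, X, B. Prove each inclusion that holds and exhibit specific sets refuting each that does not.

Forward inclusion. Let x ∈ (X ∩ (C ∩ B)) ∖ ((X ∩ B) ∖ B). Then x ∈ C ∩ X ∩ B, from which x ∈ (X ∩ (C ∩ B)) ∖ ((X ∖ B) ∖ B).

Reverse inclusion. Let x ∈ (X ∩ (C ∩ B)) ∖ ((X ∖ B) ∖ B). Then x ∈ C ∩ X ∩ B, from which x ∈ (X ∩ (C ∩ B)) ∖ ((X ∩ B) ∖ B).

Both inclusions hold; the sets are equal.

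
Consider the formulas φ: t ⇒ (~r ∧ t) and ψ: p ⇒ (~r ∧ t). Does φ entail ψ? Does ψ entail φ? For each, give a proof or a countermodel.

(→) This fails. Under t = F, r = F, p = T, the left side is true but the right side is false.

(←) This fails. Under t = T, r = T, p = F, the left side is false but the right side is true.

Neither direction holds.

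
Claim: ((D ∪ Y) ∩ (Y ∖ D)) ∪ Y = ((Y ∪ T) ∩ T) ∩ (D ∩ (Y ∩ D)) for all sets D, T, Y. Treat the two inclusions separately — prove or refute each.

(⊇) Let x ∈ ((Y ∪ T) ∩ T) ∩ (D ∩ (Y ∩ D)). Then x ∈ D ∩ T ∩ Y, from which x ∈ ((D ∪ Y) ∩ (Y ∖ D)) ∪ Y.

(⊆) This inclusion fails. Take D = ∅, T = ∅, Y = {1}; then 1 ∈ ((D ∪ Y) ∩ (Y ∖ D)) ∪ Y but 1 ∉ ((Y ∪ T) ∩ T) ∩ (D ∩ (Y ∩ D)).

Only the reverse inclusion holds.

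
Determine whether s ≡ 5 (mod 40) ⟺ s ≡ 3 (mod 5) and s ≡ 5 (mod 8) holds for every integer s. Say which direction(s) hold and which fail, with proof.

(⇒) fails and (⇐) fails.

(⇒) This fails: s = 5 gives 5 ≡ 5 (mod 40) but 5 ≡ 0 (mod 5), so the conjunction on the right does not hold.

(⇐) This fails: s = 13 satisfies both congruences on the right (13 ≡ 3 mod 5 and 13 ≡ 5 mod 8) yet 13 ≡ 13 (mod 40), not 5.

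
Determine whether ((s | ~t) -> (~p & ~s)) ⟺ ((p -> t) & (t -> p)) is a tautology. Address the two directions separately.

(⇒) This fails. Under s = F, p = F, t = T, the left side is true but the right side is false.

(⇐) This fails. Under s = T, p = F, t = F, the left side is false but the right side is true.

Neither direction holds.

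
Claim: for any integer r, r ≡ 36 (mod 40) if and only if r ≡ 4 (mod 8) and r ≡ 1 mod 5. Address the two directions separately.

[⇐] If r ≡ 4 (mod 8) and r ≡ 1 (mod 5), then by the Chinese remainder theorem r ≡ 36 (mod 40). This is exactly r ≡ 36 (mod 40).

[⇒] Suppose r ≡ 36 (mod 40); write r = 40j + 36. Since 8 ∣ 40, reducing mod 8 gives r ≡ 36 ≡ 4 (mod 8); since 5 ∣ 40, reducing mod 5 gives r ≡ 36 ≡ 1 (mod 5).

The biconditional holds.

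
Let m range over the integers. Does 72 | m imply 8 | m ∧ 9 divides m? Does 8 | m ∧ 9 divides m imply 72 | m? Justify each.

Forward direction. If 72 ∣ m, write m = 72q. Since 72 = 9·8, m = 8·(9q), so 8 ∣ m; and since 72 = 8·9, m = 9·(8q), so 9 ∣ m.

Converse. Suppose 8 ∣ m and 9 ∣ m. Any common multiple of 8 and 9 is a multiple of their lcm; here gcd(8, 9) = 1, so lcm(8, 9) = 8·9 = 72, so 72 ∣ m.

Both implications hold.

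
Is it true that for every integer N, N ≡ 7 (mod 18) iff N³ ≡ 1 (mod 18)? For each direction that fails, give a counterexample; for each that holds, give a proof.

Forward direction. Suppose N ≡ 7 (mod 18). Write N = 18j + 7. Then (18j + 7)³ = 5832j³ + 6804j² + 2646j + 343 = 18(324j³ + 378j² + 147j + 19) + 1, so N³ ≡ 1 (mod 18).

Converse. This fails: take N = 1. Then 1³ = 1 ≡ 1 (mod 18), yet 1 ≡ 1 (mod 18), not 7.

Only the forward direction holds.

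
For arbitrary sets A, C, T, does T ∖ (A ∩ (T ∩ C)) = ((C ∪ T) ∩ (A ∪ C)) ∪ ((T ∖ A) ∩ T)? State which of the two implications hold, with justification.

(⊆) holds; (⊇) fails.

Reverse inclusion. This inclusion fails. Take A = ∅, C = {1}, T = ∅; then 1 ∈ ((C ∪ T) ∩ (A ∪ C)) ∪ ((T ∖ A) ∩ T) but 1 ∉ T ∖ (A ∩ (T ∩ C)).

Forward inclusion. Let x ∈ T ∖ (A ∩ (T ∩ C)). Then either x ∈ T and x ∉ A, C; or x ∈ A ∩ T and x ∉ C; or x ∈ C ∩ T and x ∉ A. In each case x ∈ ((C ∪ T) ∩ (A ∪ C)) ∪ ((T ∖ A) ∩ T), so T ∖ (A ∩ (T ∩ C)) ⊆ ((C ∪ T) ∩ (A ∪ C)) ∪ ((T ∖ A) ∩ T).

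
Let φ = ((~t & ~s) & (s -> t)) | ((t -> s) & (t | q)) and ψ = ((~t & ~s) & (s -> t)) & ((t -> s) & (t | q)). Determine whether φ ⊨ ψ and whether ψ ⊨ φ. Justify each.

The forward direction fails; the converse holds.

(⇒) This fails. Under t = F, s = F, q = F, the left side is true but the right side is false.

(⇐) Assume the antecedent. If t is true, the antecedent cannot hold. If t is false, the antecedent forces (t = F, s = F, q = T), and the consequent holds there. Either way the consequent holds.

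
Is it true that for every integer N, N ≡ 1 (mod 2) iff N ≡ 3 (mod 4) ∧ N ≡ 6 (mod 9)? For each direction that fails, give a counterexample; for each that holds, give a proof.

Not equivalent: only (⇐) holds.

(⟹) This fails: N = 1 gives 1 ≡ 1 (mod 2) but 1 ≡ 1 (mod 4), so the conjunction on the right does not hold.

(⟸) Conversely, if N ≡ 3 (mod 4) and N ≡ 6 (mod 9), then by the Chinese remainder theorem N ≡ 15 (mod 36). Since 15 ≡ 1 (mod 2) and 2 ∣ 36, we get N ≡ 1 (mod 2).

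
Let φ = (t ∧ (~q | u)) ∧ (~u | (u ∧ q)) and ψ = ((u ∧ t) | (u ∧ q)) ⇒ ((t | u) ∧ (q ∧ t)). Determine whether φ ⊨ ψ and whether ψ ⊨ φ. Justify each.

(→) Assume the antecedent. If u is true, the antecedent forces (u = T, q = T, t = T), and the consequent holds there. If u is false, the consequent reduces to true regardless of the other variables. Either way the consequent holds.

(←) This fails. Under u = F, q = F, t = F, the left side is false but the right side is true.

The forward direction holds; the converse fails.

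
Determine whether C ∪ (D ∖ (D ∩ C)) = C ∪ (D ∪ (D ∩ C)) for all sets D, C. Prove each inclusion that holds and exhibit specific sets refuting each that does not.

Both inclusions hold.

(⊆) Let x ∈ C ∪ (D ∖ (D ∩ C)). Then either x ∈ D and x ∉ C; or x ∈ C and x ∉ D; or x ∈ D ∩ C. In each case x ∈ C ∪ (D ∪ (D ∩ C)), so C ∪ (D ∖ (D ∩ C)) ⊆ C ∪ (D ∪ (D ∩ C)).

(⊇) Let x ∈ C ∪ (D ∪ (D ∩ C)). Then either x ∈ D and x ∉ C; or x ∈ C and x ∉ D; or x ∈ D ∩ C. In each case x ∈ C ∪ (D ∖ (D ∩ C)), so C ∪ (D ∪ (D ∩ C)) ⊆ C ∪ (D ∖ (D ∩ C)).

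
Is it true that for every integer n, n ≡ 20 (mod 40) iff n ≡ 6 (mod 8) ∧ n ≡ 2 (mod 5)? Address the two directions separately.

(⇒) fails and (⇐) fails.

[⇒] This fails: n = 20 gives 20 ≡ 20 (mod 40) but 20 ≡ 4 (mod 8), so the conjunction on the right does not hold.

[⇐] This fails: n = 22 satisfies both congruences on the right (22 ≡ 6 mod 8 and 22 ≡ 2 mod 5) yet 22 ≡ 22 (mod 40), not 20.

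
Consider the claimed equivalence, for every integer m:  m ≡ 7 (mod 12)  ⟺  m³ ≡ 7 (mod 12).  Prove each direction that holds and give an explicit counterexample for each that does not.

The biconditional holds.

[⇒] Suppose m ≡ 7 (mod 12). Write m = 12j + 7. Then (12j + 7)³ = 1728j³ + 3024j² + 1764j + 343 = 12(144j³ + 252j² + 147j + 28) + 7, so m³ ≡ 7 (mod 12).

[⇐] For the converse, argue contrapositively. If m ≢ 7 (mod 12), then m is congruent to one of 0, 1, 2, 3, 4, 5, 6, 8, 9, 10, 11 modulo 12, and these give m³ ≡ 0, 1, 8, 3, 4, 5, 0, 8, 9, 4, 11 respectively — never 7.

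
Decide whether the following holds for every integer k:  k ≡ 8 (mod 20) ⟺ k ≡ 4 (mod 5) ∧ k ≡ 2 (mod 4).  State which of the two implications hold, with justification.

(⇒) fails and (⇐) fails.

(→) This fails: k = 8 gives 8 ≡ 8 (mod 20) but 8 ≡ 3 (mod 5), so the conjunction on the right does not hold.

(←) This fails: k = 14 satisfies both congruences on the right (14 ≡ 4 mod 5 and 14 ≡ 2 mod 4) yet 14 ≡ 14 (mod 20), not 8.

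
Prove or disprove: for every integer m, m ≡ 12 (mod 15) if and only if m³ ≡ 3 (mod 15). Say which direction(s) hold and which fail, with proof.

[⇒] Suppose m ≡ 12 (mod 15). Write m = 15j + 12. Then (15j + 12)³ = 3375j³ + 8100j² + 6480j + 1728 = 15(225j³ + 540j² + 432j + 115) + 3, so m³ ≡ 3 (mod 15).

[⇐] Conversely, suppose m³ ≡ 3 (mod 15). The only residue r in {0, …, 14} with r³ ≡ 3 (mod 15) is r = 12, so m ≡ 12 (mod 15).

Equivalent; both directions hold.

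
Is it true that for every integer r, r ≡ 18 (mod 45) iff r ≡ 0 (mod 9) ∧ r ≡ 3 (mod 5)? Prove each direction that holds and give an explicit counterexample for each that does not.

The biconditional holds.

(⟹) Suppose r ≡ 18 (mod 45); write r = 45j + 18. Since 9 ∣ 45, reducing mod 9 gives r ≡ 18 ≡ 0 (mod 9); since 5 ∣ 45, reducing mod 5 gives r ≡ 18 ≡ 3 (mod 5).

(⟸) Conversely, if r ≡ 0 (mod 9) and r ≡ 3 (mod 5), then by the Chinese remainder theorem r ≡ 18 (mod 45). This is exactly r ≡ 18 (mod 45).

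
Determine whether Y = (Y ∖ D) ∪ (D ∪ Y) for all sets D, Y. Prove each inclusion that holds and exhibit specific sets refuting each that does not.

(⊆) holds; (⊇) fails.

(⊇) This inclusion fails. Take D = {1}, Y = ∅; then 1 ∈ (Y ∖ D) ∪ (D ∪ Y) but 1 ∉ Y.

(⊆) Let x ∈ Y. Then either x ∈ Y and x ∉ D; or x ∈ D ∩ Y. In each case x ∈ (Y ∖ D) ∪ (D ∪ Y), so Y ⊆ (Y ∖ D) ∪ (D ∪ Y).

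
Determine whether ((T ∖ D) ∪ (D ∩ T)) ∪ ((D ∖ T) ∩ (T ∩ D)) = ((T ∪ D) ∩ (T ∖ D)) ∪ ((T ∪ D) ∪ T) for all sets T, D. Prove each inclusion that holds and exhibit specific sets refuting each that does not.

(⊇) This inclusion fails. Take T = ∅, D = {1}; then 1 ∈ ((T ∪ D) ∩ (T ∖ D)) ∪ ((T ∪ D) ∪ T) but 1 ∉ ((T ∖ D) ∪ (D ∩ T)) ∪ ((D ∖ T) ∩ (T ∩ D)).

(⊆) Let x ∈ ((T ∖ D) ∪ (D ∩ T)) ∪ ((D ∖ T) ∩ (T ∩ D)). Then either x ∈ T and x ∉ D; or x ∈ T ∩ D. In each case x ∈ ((T ∪ D) ∩ (T ∖ D)) ∪ ((T ∪ D) ∪ T), so ((T ∖ D) ∪ (D ∩ T)) ∪ ((D ∖ T) ∩ (T ∩ D)) ⊆ ((T ∪ D) ∩ (T ∖ D)) ∪ ((T ∪ D) ∪ T).

(⊆) holds; (⊇) fails.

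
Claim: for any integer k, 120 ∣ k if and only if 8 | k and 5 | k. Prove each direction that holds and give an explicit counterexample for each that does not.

(⇐) This fails: take k = 40. Both 8 ∣ 40 and 5 ∣ 40, yet 40 is not a multiple of 120 (since 40 = 0·120 + 40), so 120 ∤ 40.

(⇒) If 120 ∣ k, write k = 120q. Since 120 = 15·8, k = 8·(15q), so 8 ∣ k; and since 120 = 24·5, k = 5·(24q), so 5 ∣ k.

Only the forward direction holds.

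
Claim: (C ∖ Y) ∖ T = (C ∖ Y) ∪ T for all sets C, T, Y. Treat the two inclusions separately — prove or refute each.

(⊆) Let x ∈ (C ∖ Y) ∖ T. Then x ∈ C and x ∉ T, Y, from which x ∈ (C ∖ Y) ∪ T.

(⊇) This inclusion fails. Take C = ∅, T = {1}, Y = ∅; then 1 ∈ (C ∖ Y) ∪ T but 1 ∉ (C ∖ Y) ∖ T.

Only the forward inclusion holds.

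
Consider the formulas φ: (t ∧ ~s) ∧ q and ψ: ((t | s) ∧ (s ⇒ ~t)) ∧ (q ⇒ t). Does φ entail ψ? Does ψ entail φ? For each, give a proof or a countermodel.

(⟸) This fails. Under q = F, s = T, t = F, the left side is false but the right side is true.

(⟹) Assume the antecedent. If q is true, the antecedent forces (q = T, s = F, t = T), and ((t | s) ∧ (s ⇒ ~t)) ∧ (q ⇒ t) holds there. If q is false, the antecedent cannot hold. Either way ((t | s) ∧ (s ⇒ ~t)) ∧ (q ⇒ t) holds.

Not equivalent: only (⇒) holds.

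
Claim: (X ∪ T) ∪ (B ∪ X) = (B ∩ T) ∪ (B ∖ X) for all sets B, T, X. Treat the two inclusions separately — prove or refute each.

Forward inclusion. This inclusion fails. Take B = ∅, T = {1}, X = ∅; then 1 ∈ (X ∪ T) ∪ (B ∪ X) but 1 ∉ (B ∩ T) ∪ (B ∖ X).

Reverse inclusion. Let x ∈ (B ∩ T) ∪ (B ∖ X). Then either x ∈ B and x ∉ T, X; or x ∈ B ∩ T and x ∉ X; or x ∈ B ∩ T ∩ X. In each case x ∈ (X ∪ T) ∪ (B ∪ X), so (B ∩ T) ∪ (B ∖ X) ⊆ (X ∪ T) ∪ (B ∪ X).

The sets are not equal: only the reverse inclusion holds.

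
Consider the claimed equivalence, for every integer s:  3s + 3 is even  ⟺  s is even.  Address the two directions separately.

(⇒) This fails: s = 1 gives 3s + 3 = 6, which is even, but 1 is odd, not even.

(⇐) This also fails: s = 6 is even, but 3s + 3 = 21 is odd, not even.

Neither direction holds.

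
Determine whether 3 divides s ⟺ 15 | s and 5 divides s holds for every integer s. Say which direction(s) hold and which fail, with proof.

Only the reverse direction holds.

Converse. Suppose 15 ∣ s and 5 ∣ s. Any common multiple of 15 and 5 is a multiple of their lcm; here lcm(15, 5) = 15·5/gcd(15, 5) = 75/5 = 15, so 15 ∣ s. Since 3 ∣ 15, it follows that 3 ∣ s.

Forward direction. This fails: take s = 3. Certainly 3 ∣ 3, but 15 ∤ 3.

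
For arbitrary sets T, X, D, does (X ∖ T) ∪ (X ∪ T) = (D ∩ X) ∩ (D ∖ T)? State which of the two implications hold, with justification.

(⟸) Let x ∈ (D ∩ X) ∩ (D ∖ T). Then x ∈ X ∩ D and x ∉ T, from which x ∈ (X ∖ T) ∪ (X ∪ T).

(⟹) This inclusion fails. Take T = {1}, X = ∅, D = ∅; then 1 ∈ (X ∖ T) ∪ (X ∪ T) but 1 ∉ (D ∩ X) ∩ (D ∖ T).

The sets are not equal: only the reverse inclusion holds.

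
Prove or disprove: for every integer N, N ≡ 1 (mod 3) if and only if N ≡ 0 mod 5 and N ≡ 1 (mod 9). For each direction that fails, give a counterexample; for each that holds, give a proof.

(⟹) This fails: N = 1 gives 1 ≡ 1 (mod 3) but 1 ≡ 1 (mod 5), so the conjunction on the right does not hold.

(⟸) Conversely, if N ≡ 0 (mod 5) and N ≡ 1 (mod 9), then by the Chinese remainder theorem N ≡ 10 (mod 45). Since 10 ≡ 1 (mod 3) and 3 ∣ 45, we get N ≡ 1 (mod 3).

Not equivalent: only (⇐) holds.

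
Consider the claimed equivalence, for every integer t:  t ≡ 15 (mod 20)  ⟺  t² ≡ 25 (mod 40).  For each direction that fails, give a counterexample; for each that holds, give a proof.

Not equivalent: only (⇒) holds.

[⇒] Suppose t ≡ 15 (mod 20). Working modulo 40, t ∈ {15, 35}; for each such r, r² ≡ 25 (mod 40).

[⇐] This fails: take t = 5. Then 5² = 25 ≡ 25 (mod 40), yet 5 ≡ 5 (mod 20), not 15.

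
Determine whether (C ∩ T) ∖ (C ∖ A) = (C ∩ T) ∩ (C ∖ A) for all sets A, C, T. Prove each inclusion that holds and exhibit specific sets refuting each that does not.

Neither inclusion holds.

(⊆) This inclusion fails. Take A = {1}, C = {1}, T = {1}; then 1 ∈ (C ∩ T) ∖ (C ∖ A) but 1 ∉ (C ∩ T) ∩ (C ∖ A).

(⊇) This inclusion fails. Take A = ∅, C = {1}, T = {1}; then 1 ∈ (C ∩ T) ∩ (C ∖ A) but 1 ∉ (C ∩ T) ∖ (C ∖ A).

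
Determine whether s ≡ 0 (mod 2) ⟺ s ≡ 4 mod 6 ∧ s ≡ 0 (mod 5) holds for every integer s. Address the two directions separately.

Only the reverse direction holds.

[⇒] This fails: s = 0 gives 0 ≡ 0 (mod 2) but 0 ≡ 0 (mod 6), so the conjunction on the right does not hold.

[⇐] Conversely, if s ≡ 4 (mod 6) and s ≡ 0 (mod 5), then by the Chinese remainder theorem s ≡ 10 (mod 30). Since 10 ≡ 0 (mod 2) and 2 ∣ 30, we get s ≡ 0 (mod 2).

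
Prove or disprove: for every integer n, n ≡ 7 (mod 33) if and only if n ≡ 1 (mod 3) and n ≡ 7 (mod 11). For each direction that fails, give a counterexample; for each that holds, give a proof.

The biconditional holds.

(→) Suppose n ≡ 7 (mod 33); write n = 33j + 7. Since 3 ∣ 33, reducing mod 3 gives n ≡ 7 ≡ 1 (mod 3); since 11 ∣ 33, reducing mod 11 gives n ≡ 7 (mod 11).

(←) Conversely, if n ≡ 1 (mod 3) and n ≡ 7 (mod 11), then by the Chinese remainder theorem n ≡ 7 (mod 33). This is exactly n ≡ 7 (mod 33).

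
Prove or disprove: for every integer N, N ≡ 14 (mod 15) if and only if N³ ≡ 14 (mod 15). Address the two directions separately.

Both directions hold.

(→) Suppose N ≡ 14 (mod 15). Write N = 15j + 14. Then (15j + 14)³ = 3375j³ + 9450j² + 8820j + 2744 = 15(225j³ + 630j² + 588j + 182) + 14, so N³ ≡ 14 (mod 15).

(←) Conversely, suppose N³ ≡ 14 (mod 15). The only residue r in {0, …, 14} with r³ ≡ 14 (mod 15) is r = 14, so N ≡ 14 (mod 15).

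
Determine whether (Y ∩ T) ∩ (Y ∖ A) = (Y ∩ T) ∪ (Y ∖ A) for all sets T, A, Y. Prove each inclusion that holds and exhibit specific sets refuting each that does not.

(⟹) Let x ∈ (Y ∩ T) ∩ (Y ∖ A). Then x ∈ T ∩ Y and x ∉ A, from which x ∈ (Y ∩ T) ∪ (Y ∖ A).

(⟸) This inclusion fails. Take T = ∅, A = ∅, Y = {1}; then 1 ∈ (Y ∩ T) ∪ (Y ∖ A) but 1 ∉ (Y ∩ T) ∩ (Y ∖ A).

The sets are not equal: only the forward inclusion holds.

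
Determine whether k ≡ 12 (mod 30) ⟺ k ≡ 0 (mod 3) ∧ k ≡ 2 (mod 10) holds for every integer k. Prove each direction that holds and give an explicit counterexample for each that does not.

Both implications hold.

Converse. If k ≡ 0 (mod 3) and k ≡ 2 (mod 10), then by the Chinese remainder theorem k ≡ 12 (mod 30). This is exactly k ≡ 12 (mod 30).

Forward direction. Suppose k ≡ 12 (mod 30); write k = 30j + 12. Since 3 ∣ 30, reducing mod 3 gives k ≡ 12 ≡ 0 (mod 3); since 10 ∣ 30, reducing mod 10 gives k ≡ 12 ≡ 2 (mod 10).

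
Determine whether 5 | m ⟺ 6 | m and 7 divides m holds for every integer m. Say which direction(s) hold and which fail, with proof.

(→) This fails: take m = 5. Certainly 5 ∣ 5, but 6 ∤ 5.

(←) This fails: take m = 42. Both 6 ∣ 42 and 7 ∣ 42, yet 42 is not a multiple of 5 (since 42 = 8·5 + 2), so 5 ∤ 42.

(⇒) fails and (⇐) fails.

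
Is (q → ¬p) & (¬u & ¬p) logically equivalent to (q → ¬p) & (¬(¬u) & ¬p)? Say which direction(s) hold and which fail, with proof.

[⇒] This fails. Under u = F, q = F, p = F, the left side is true but the right side is false.

[⇐] This fails. Under u = T, q = F, p = F, the left side is false but the right side is true.

Neither direction holds.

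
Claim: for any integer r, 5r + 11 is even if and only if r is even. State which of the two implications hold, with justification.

(→) This fails: r = 7 gives 5r + 11 = 46, which is even, but 7 is odd, not even.

(←) This also fails: r = 0 is even, but 5r + 11 = 11 is odd, not even.

Both directions fail.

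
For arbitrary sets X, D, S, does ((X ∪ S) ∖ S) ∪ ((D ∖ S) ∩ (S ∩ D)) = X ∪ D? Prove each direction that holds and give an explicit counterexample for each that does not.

(⟹) Let x ∈ ((X ∪ S) ∖ S) ∪ ((D ∖ S) ∩ (S ∩ D)). Then either x ∈ X and x ∉ D, S; or x ∈ X ∩ D and x ∉ S. In each case x ∈ X ∪ D, so ((X ∪ S) ∖ S) ∪ ((D ∖ S) ∩ (S ∩ D)) ⊆ X ∪ D.

(⟸) This inclusion fails. Take X = ∅, D = {1}, S = ∅; then 1 ∈ X ∪ D but 1 ∉ ((X ∪ S) ∖ S) ∪ ((D ∖ S) ∩ (S ∩ D)).

Only the forward inclusion holds.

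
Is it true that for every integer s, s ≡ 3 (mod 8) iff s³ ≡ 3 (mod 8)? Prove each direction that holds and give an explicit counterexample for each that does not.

Both directions hold.

(⟹) Suppose s ≡ 3 (mod 8). Write s = 8j + 3. Then (8j + 3)³ = 512j³ + 576j² + 216j + 27 = 8(64j³ + 72j² + 27j + 3) + 3, so s³ ≡ 3 (mod 8).

(⟸) Conversely, suppose s³ ≡ 3 (mod 8). The only residue r in {0, …, 7} with r³ ≡ 3 (mod 8) is r = 3, so s ≡ 3 (mod 8).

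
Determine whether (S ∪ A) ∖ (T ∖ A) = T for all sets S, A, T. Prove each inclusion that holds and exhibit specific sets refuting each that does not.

(⊆) This inclusion fails. Take S = {1}, A = ∅, T = ∅; then 1 ∈ (S ∪ A) ∖ (T ∖ A) but 1 ∉ T.

(⊇) This inclusion fails. Take S = ∅, A = ∅, T = {1}; then 1 ∈ T but 1 ∉ (S ∪ A) ∖ (T ∖ A).

(⊆) fails and (⊇) fails.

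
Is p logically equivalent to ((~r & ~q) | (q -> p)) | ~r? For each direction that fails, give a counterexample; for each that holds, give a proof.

Not equivalent: only (⇒) holds.

(→) Assume the antecedent. If q is true, the antecedent forces (q = T, p = T, r = F) or (q = T, p = T, r = T), and ((~r & ~q) | (q -> p)) | ~r holds there. If q is false, ((~r & ~q) | (q -> p)) | ~r reduces to true regardless of the other variables. Either way ((~r & ~q) | (q -> p)) | ~r holds.

(←) This fails. Under q = F, p = F, r = F, the left side is false but the right side is true.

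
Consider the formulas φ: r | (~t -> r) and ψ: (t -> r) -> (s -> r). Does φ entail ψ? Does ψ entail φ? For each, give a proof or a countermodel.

(⟹) Assume the antecedent. If r is true, (t -> r) -> (s -> r) reduces to true regardless of the other variables. If r is false, the antecedent forces (s = F, r = F, t = T) or (s = T, r = F, t = T), and (t -> r) -> (s -> r) holds there. Either way (t -> r) -> (s -> r) holds.

(⟸) This fails. Under s = F, r = F, t = F, the left side is false but the right side is true.

Only the forward implication holds.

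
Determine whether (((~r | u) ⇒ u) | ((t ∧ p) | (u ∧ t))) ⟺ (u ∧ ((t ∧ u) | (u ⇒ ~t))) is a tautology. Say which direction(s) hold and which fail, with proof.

(⇒) This fails. Under p = T, t = T, r = F, u = F, the left side is true but the right side is false.

(⇐) Assume the antecedent. If u is true, the consequent reduces to true regardless of the other variables. If u is false, the antecedent cannot hold. Either way the consequent holds.

The forward direction fails; the converse holds.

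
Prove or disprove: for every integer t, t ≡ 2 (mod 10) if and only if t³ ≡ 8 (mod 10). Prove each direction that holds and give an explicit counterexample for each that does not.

Both directions hold.

(⟸) For the converse, argue contrapositively. If t ≢ 2 (mod 10), then t is congruent to one of 0, 1, 3, 4, 5, 6, 7, 8, 9 modulo 10, and these give t³ ≡ 0, 1, 7, 4, 5, 6, 3, 2, 9 respectively — never 8.

(⟹) Suppose t ≡ 2 (mod 10). Write t = 10j + 2. Then (10j + 2)³ = 1000j³ + 600j² + 120j + 8 = 10(100j³ + 60j² + 12j) + 8, so t³ ≡ 8 (mod 10).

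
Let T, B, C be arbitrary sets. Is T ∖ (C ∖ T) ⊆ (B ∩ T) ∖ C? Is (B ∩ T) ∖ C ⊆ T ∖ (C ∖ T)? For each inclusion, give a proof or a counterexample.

The sets are not equal: only the reverse inclusion holds.

(⊇) Let x ∈ (B ∩ T) ∖ C. Then x ∈ T ∩ B and x ∉ C, from which x ∈ T ∖ (C ∖ T).

(⊆) This inclusion fails. Take T = {1}, B = ∅, C = ∅; then 1 ∈ T ∖ (C ∖ T) but 1 ∉ (B ∩ T) ∖ C.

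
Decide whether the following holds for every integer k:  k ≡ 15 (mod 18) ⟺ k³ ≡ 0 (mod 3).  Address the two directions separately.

Forward direction. Suppose k ≡ 15 (mod 18). Then k³ ≡ 15³ = 3375 (mod 18), and since 3 ∣ 18, also k³ ≡ 0 (mod 3).

Converse. This fails: take k = 0. Then 0³ = 0 ≡ 0 (mod 3), yet 0 ≡ 0 (mod 18), not 15.

The forward direction holds; the converse fails.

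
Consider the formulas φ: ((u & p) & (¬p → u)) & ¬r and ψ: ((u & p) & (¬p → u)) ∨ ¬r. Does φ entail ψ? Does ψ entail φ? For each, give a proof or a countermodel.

Only the forward direction holds.

(→) Assume the antecedent. If r is true, the antecedent cannot hold. If r is false, ((u & p) & (¬p → u)) ∨ ¬r reduces to true regardless of the other variables. Either way ((u & p) & (¬p → u)) ∨ ¬r holds.

(←) This fails. Under r = F, p = F, u = F, the left side is false but the right side is true.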